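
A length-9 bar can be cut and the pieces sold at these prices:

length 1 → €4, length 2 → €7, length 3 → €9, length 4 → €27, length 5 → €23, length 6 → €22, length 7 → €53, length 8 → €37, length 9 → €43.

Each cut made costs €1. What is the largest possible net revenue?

59

Consider every possible first cut. v[k] is the best of p[i]+v[k−i] over all sellable i≤k, charging 1 whenever i<k.
v[1] = 4
v[2] = 7  (first piece 1, then v[1]=4)
v[3] = 10  (first piece 1, then v[2]=7)
v[4] = 27
v[5] = 30  (first piece 1, then v[4]=27)
v[6] = 33  (first piece 1, then v[5]=30)
v[7] = 53
v[8] = 56  (first piece 1, then v[7]=53)
v[9] = 59  (first piece 1, then v[8]=56)
One optimal plan: pieces 7 + 1 + 1 (2 cuts) → €61 − €2 = €59.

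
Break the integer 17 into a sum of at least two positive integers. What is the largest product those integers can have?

486

Define P[k] = max over 1≤i<k of i · max(k−i, P[k−i]); the inner max lets the remainder stay uncut if that's better.
P[2] = 1*max(1,0) = 1*1 = 1
P[3] = max(1*2, 2*1) = 2
P[4] = max(1*3, 2*2, 3*1) = 4
P[5] = max(1*4, 2*3, 3*2, 4*1) = 6
P[6] = max(1*6, 2*4, 3*3, 4*2, 5*1) = 9
P[7] = max(1*9, 2*6, 3*4, 4*3, 5*2, 6*1) = 12
P[8] = max(1*12, 2*9, 3*6, …, 6*2, 7*1) = 18
P[9] = max(1*18, 2*12, 3*9, …, 7*2, 8*1) = 27
P[10] = max(1*27, 2*18, 3*12, …, 8*2, 9*1) = 36
P[11] = max(1*36, 2*27, 3*18, …, 9*2, 10*1) = 54
P[12] = max(1*54, 2*36, 3*27, …, 10*2, 11*1) = 81
P[13] = max(1*81, 2*54, 3*36, …, 11*2, 12*1) = 108
P[14] = max(1*108, 2*81, 3*54, …, 12*2, 13*1) = 162
P[15] = max(1*162, 2*108, 3*81, …, 13*2, 14*1) = 243
P[16] = max(1*243, 2*162, 3*108, …, 14*2, 15*1) = 324
P[17] = max(1*324, 2*243, 3*162, …, 15*2, 16*1) = 486
One optimal split: 3 + 3 + 3 + 3 + 3 + 2; product 3*3*3*3*3*2 = 486.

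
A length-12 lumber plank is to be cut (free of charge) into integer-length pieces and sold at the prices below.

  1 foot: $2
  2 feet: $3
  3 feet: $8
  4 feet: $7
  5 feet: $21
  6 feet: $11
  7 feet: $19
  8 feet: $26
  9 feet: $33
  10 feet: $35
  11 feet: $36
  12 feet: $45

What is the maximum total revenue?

46

Let v[k] be the best obtainable value from length k. For each k, try every first piece i and keep the best of price[i] + v[k−i].
v[1] = 2
v[2] = 4  (first piece 1, then v[1]=2)
v[3] = 8
v[4] = 10  (first piece 1, then v[3]=8)
v[5] = 21
v[6] = 23  (first piece 1, then v[5]=21)
v[7] = 25  (first piece 1, then v[6]=23)
v[8] = 29  (first piece 3, then v[5]=21)
v[9] = 33
v[10] = 42  (first piece 5, then v[5]=21)
v[11] = 44  (first piece 1, then v[10]=42)
v[12] = 46  (first piece 1, then v[11]=44)
One optimal cutting: 5 + 5 + 1 + 1 → $21 + $21 + $2 + $2 = $46.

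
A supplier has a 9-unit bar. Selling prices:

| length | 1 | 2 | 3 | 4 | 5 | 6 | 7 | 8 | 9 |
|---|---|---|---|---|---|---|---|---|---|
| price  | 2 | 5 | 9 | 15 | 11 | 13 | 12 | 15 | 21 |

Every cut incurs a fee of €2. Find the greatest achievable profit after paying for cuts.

28

Consider every possible first cut. v[k] is the best of p[i]+v[k−i] over all sellable i≤k, charging 2 whenever i<k.
v[1] = 2
v[2] = 5
v[3] = 9
v[4] = 15
v[5] = 15  (first piece 1, then v[4]=15)
v[6] = 18  (first piece 2, then v[4]=15)
v[7] = 22  (first piece 3, then v[4]=15)
v[8] = 28  (first piece 4, then v[4]=15)
v[9] = 28  (first piece 1, then v[8]=28)
One optimal plan: pieces 4 + 4 + 1 (2 cuts) → €32 − €4 = €28.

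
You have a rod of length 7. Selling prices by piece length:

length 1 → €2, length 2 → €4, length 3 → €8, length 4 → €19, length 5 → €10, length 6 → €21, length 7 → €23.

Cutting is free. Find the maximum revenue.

27

Let R[k] be the best obtainable value from length k. For each k, try every first piece i and keep the best of price[i] + R[k−i].
R[1] = 2
R[2] = 4  (first piece 1, then R[1]=2)
R[3] = 8
R[4] = 19
R[5] = 21  (first piece 1, then R[4]=19)
R[6] = 23  (first piece 1, then R[5]=21)
R[7] = 27  (first piece 3, then R[4]=19)
One optimal cutting: 4 + 3 → €19 + €8 = €27.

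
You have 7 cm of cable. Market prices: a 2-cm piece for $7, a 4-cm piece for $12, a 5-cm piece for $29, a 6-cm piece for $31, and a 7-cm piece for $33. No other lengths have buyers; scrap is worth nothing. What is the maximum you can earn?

Consider every possible first cut. f[k] is the best of p[i]+f[k−i] over all sellable i≤k.
f[1] = 0
f[2] = 7
f[3] = 7
f[4] = 14  (first piece 2, then f[2]=7)
f[5] = 29
f[6] = 31
f[7] = 36  (first piece 2, then f[5]=29)
One optimal cutting: 5 + 2 → $36.

36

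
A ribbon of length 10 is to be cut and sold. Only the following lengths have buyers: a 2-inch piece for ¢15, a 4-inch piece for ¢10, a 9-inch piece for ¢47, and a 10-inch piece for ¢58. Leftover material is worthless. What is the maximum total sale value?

Build r[k] bottom-up: r[k] = max over allowed piece i of (p[i] + r[k−i]).
r[1] = 0
r[2] = 15
r[3] = 15
r[4] = 30  (first piece 2, then r[2]=15)
r[5] = 30
r[6] = 45  (first piece 2, then r[4]=30)
r[7] = 45
r[8] = 60  (first piece 2, then r[6]=45)
r[9] = 60
r[10] = 75  (first piece 2, then r[8]=60)
One optimal cutting: 2 + 2 + 2 + 2 + 2 → ¢75.

75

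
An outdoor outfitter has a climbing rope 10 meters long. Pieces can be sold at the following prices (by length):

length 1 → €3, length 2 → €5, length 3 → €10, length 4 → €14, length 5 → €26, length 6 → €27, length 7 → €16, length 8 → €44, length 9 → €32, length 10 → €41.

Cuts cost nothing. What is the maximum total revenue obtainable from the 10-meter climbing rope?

Consider every possible first cut. r[k] is the best of p[i]+r[k−i] over all sellable i≤k.
r[1] = 3
r[2] = 6  (first piece 1, then r[1]=3)
r[3] = 10
r[4] = 14
r[5] = 26
r[6] = 29  (first piece 1, then r[5]=26)
r[7] = 32  (first piece 1, then r[6]=29)
r[8] = 44
r[9] = 47  (first piece 1, then r[8]=44)
r[10] = 52  (first piece 5, then r[5]=26)
One optimal cutting: 5 + 5 → €26 + €26 = €52.

52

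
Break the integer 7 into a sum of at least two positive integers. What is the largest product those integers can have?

12

Define g[k] = max over 1≤i<k of i · max(k−i, g[k−i]); the inner max lets the remainder stay uncut if that's better.
g[2] = 1·max(1,0) = 1·1 = 1
g[3] = 1·max(2,1) = 1·2 = 2
g[4] = 2·max(2,1) = 2·2 = 4
g[5] = 2·max(3,2) = 2·3 = 6
g[6] = 3·max(3,2) = 3·3 = 9
g[7] = 2·max(5,6) = 2·6 = 12
One optimal split: 3 + 2 + 2; product 3·2·2 = 12.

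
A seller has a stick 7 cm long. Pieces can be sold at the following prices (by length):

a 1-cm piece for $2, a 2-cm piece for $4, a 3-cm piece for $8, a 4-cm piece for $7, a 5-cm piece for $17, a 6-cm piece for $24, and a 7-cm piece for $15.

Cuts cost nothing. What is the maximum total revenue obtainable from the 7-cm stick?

Build r[k] bottom-up: r[k] = max over allowed piece i of (p[i] + r[k−i]).
r[1] = 2
r[2] = max(2+2, 4+0) = 4
r[3] = max(2+4, 4+2, 8+0) = 8
r[4] = max(2+8, 4+4, 8+2, 7+0) = 10
r[5] = max(2+10, 4+8, 8+4, 7+2, 17+0) = 17
r[6] = max(2+17, 4+10, 8+8, 7+4, 17+2, 24+0) = 24
r[7] = max(2+24, 4+17, 8+10, …, 24+2, 15+0) = 26
One optimal cutting: 6 + 1 → $24 + $2 = $26.

26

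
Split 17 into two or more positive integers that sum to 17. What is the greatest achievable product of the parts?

Define m[k] = max over 1≤i<k of i · max(k−i, m[k−i]); the inner max lets the remainder stay uncut if that's better.
m[2] = 1*max(1,0) = 1*1 = 1
m[3] = max(1*2, 2*1) = 2
m[4] = max(1*3, 2*2, 3*1) = 4
m[5] = max(1*4, 2*3, 3*2, 4*1) = 6
m[6] = max(1*6, 2*4, 3*3, 4*2, 5*1) = 9
m[7] = max(1*9, 2*6, 3*4, 4*3, 5*2, 6*1) = 12
m[8] = max(1*12, 2*9, 3*6, …, 6*2, 7*1) = 18
m[9] = max(1*18, 2*12, 3*9, …, 7*2, 8*1) = 27
m[10] = max(1*27, 2*18, 3*12, …, 8*2, 9*1) = 36
m[11] = max(1*36, 2*27, 3*18, …, 9*2, 10*1) = 54
m[12] = max(1*54, 2*36, 3*27, …, 10*2, 11*1) = 81
m[13] = max(1*81, 2*54, 3*36, …, 11*2, 12*1) = 108
m[14] = max(1*108, 2*81, 3*54, …, 12*2, 13*1) = 162
m[15] = max(1*162, 2*108, 3*81, …, 13*2, 14*1) = 243
m[16] = max(1*243, 2*162, 3*108, …, 14*2, 15*1) = 324
m[17] = max(1*324, 2*243, 3*162, …, 15*2, 16*1) = 486
One optimal split: 3 + 3 + 3 + 3 + 3 + 2; product 3*3*3*3*3*2 = 486.

486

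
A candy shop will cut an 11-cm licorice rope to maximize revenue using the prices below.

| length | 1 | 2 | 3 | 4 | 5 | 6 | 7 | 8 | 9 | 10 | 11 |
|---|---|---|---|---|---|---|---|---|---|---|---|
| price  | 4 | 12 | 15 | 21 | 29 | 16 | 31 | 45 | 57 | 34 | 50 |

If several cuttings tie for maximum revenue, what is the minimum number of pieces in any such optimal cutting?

Build r[k] bottom-up: r[k] = max over allowed piece i of (p[i] + r[k−i]).
r[1] = 4
r[2] = max(4+4, 12+0) = 12
r[3] = max(4+12, 12+4, 15+0) = 16
r[4] = max(4+16, 12+12, 15+4, 21+0) = 24
r[5] = max(4+24, 12+16, 15+12, 21+4, 29+0) = 29
r[6] = max(4+29, 12+24, 15+16, 21+12, 29+4, 16+0) = 36
r[7] = max(4+36, 12+29, 15+24, …, 16+4, 31+0) = 41
r[8] = max(4+41, 12+36, 15+29, …, 31+4, 45+0) = 48
r[9] = max(4+48, 12+41, 15+36, …, 45+4, 57+0) = 57
r[10] = max(4+57, 12+48, 15+41, …, 57+4, 34+0) = 61
r[11] = max(4+61, 12+57, 15+48, …, 34+4, 50+0) = 69
Maximum revenue is ¢69.
Now minimize piece count subject to staying optimal: for each k, pieces[k] = 1 + min over i with p[i]+r[k−i]=r[k] of pieces[k−i].
pieces[8] = 4
pieces[9] = 1
pieces[10] = 2
pieces[11] = 2

2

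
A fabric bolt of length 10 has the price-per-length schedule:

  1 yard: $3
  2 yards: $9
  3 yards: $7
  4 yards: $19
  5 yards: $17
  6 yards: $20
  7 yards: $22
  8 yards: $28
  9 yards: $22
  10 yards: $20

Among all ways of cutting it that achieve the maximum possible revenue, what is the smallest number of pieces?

3

Let r[k] be the best obtainable value from length k. For each k, try every first piece i and keep the best of price[i] + r[k−i].
r[1] = 3
r[2] = max(3+3, 9+0) = 9
r[3] = max(3+9, 9+3, 7+0) = 12
r[4] = max(3+12, 9+9, 7+3, 19+0) = 19
r[5] = max(3+19, 9+12, 7+9, 19+3, 17+0) = 22
r[6] = max(3+22, 9+19, 7+12, 19+9, 17+3, 20+0) = 28
r[7] = max(3+28, 9+22, 7+19, …, 20+3, 22+0) = 31
r[8] = max(3+31, 9+28, 7+22, …, 22+3, 28+0) = 38
r[9] = max(3+38, 9+31, 7+28, …, 28+3, 22+0) = 41
r[10] = max(3+41, 9+38, 7+31, …, 22+3, 20+0) = 47
Maximum revenue is $47.
Now minimize piece count subject to staying optimal: for each k, pieces[k] = 1 + min over i with p[i]+r[k−i]=r[k] of pieces[k−i].
pieces[7] = 3
pieces[8] = 2
pieces[9] = 3
pieces[10] = 3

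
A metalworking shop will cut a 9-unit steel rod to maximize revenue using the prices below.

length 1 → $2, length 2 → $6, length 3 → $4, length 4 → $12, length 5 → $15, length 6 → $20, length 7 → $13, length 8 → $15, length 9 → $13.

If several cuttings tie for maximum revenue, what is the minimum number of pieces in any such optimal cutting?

3

Consider every possible first cut. r[k] is the best of p[i]+r[k−i] over all sellable i≤k.
r[1] = 2
r[2] = max(2+2, 6+0) = 6
r[3] = max(2+6, 6+2, 4+0) = 8
r[4] = max(2+8, 6+6, 4+2, 12+0) = 12
r[5] = max(2+12, 6+8, 4+6, 12+2, 15+0) = 15
r[6] = max(2+15, 6+12, 4+8, 12+6, 15+2, 20+0) = 20
r[7] = max(2+20, 6+15, 4+12, …, 20+2, 13+0) = 22
r[8] = max(2+22, 6+20, 4+15, …, 13+2, 15+0) = 26
r[9] = max(2+26, 6+22, 4+20, …, 15+2, 13+0) = 28
Maximum revenue is $28.
Now minimize piece count subject to staying optimal: for each k, pieces[k] = 1 + min over i with p[i]+r[k−i]=r[k] of pieces[k−i].
pieces[6] = 1
pieces[7] = 2
pieces[8] = 2
pieces[9] = 3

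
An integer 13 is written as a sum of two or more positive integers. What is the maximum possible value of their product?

Let prod[k] be the best product for length k (with at least one cut). For each first piece i, the rest contributes max(k−i, prod[k−i]).
prod[2] = 1×max(1,0) = 1×1 = 1
prod[3] = 1×max(2,1) = 1×2 = 2
prod[4] = 2×max(2,1) = 2×2 = 4
prod[5] = 2×max(3,2) = 2×3 = 6
prod[6] = 3×max(3,2) = 3×3 = 9
prod[7] = 2×max(5,6) = 2×6 = 12
prod[8] = 2×max(6,9) = 2×9 = 18
prod[9] = 3×max(6,9) = 3×9 = 27
prod[10] = 2×max(8,18) = 2×18 = 36
prod[11] = 2×max(9,27) = 2×27 = 54
prod[12] = 3×max(9,27) = 3×27 = 81
prod[13] = 2×max(11,54) = 2×54 = 108
One optimal split: 3 + 3 + 3 + 2 + 2; product 3×3×3×2×2 = 108.

108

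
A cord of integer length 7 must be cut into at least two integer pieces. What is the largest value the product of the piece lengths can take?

Fill f[k] for k=2..7: at each k try every first piece i and multiply by the better of (k−i) uncut or f[k−i].
f[2] = 1·max(1,0) = 1·1 = 1
f[3] = 1·max(2,1) = 1·2 = 2
f[4] = 2·max(2,1) = 2·2 = 4
f[5] = 2·max(3,2) = 2·3 = 6
f[6] = 3·max(3,2) = 3·3 = 9
f[7] = 2·max(5,6) = 2·6 = 12
One optimal split: 3 + 2 + 2; product 3·2·2 = 12.

12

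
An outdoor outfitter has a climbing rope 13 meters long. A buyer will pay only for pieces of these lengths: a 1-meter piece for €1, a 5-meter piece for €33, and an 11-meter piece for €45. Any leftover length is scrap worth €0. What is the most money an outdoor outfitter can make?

Consider every possible first cut. f[k] is the best of p[i]+f[k−i] over all sellable i≤k.
f[1] = 1
f[2] = 2  (first piece 1, then f[1]=1)
f[3] = 3  (first piece 1, then f[2]=2)
f[4] = 4  (first piece 1, then f[3]=3)
f[5] = 33
f[6] = 34  (first piece 1, then f[5]=33)
f[7] = 35  (first piece 1, then f[6]=34)
f[8] = 36  (first piece 1, then f[7]=35)
f[9] = 37  (first piece 1, then f[8]=36)
f[10] = 66  (first piece 5, then f[5]=33)
f[11] = 67  (first piece 1, then f[10]=66)
f[12] = 68  (first piece 1, then f[11]=67)
f[13] = 69  (first piece 1, then f[12]=68)
One optimal cutting: 5 + 5 + 1 + 1 + 1 → €69.

69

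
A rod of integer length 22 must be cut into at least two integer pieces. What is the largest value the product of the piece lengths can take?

2916

Fill m[k] for k=2..22: at each k try every first piece i and multiply by the better of (k−i) uncut or m[k−i].
m[2] = 1·max(1,0) = 1·1 = 1
m[3] = 1·max(2,1) = 1·2 = 2
m[4] = 2·max(2,1) = 2·2 = 4
m[5] = 2·max(3,2) = 2·3 = 6
m[6] = 3·max(3,2) = 3·3 = 9
m[7] = 2·max(5,6) = 2·6 = 12
m[8] = 2·max(6,9) = 2·9 = 18
m[9] = 3·max(6,9) = 3·9 = 27
m[10] = 2·max(8,18) = 2·18 = 36
m[11] = 2·max(9,27) = 2·27 = 54
m[12] = 3·max(9,27) = 3·27 = 81
m[13] = 2·max(11,54) = 2·54 = 108
m[14] = 2·max(12,81) = 2·81 = 162
m[15] = 3·max(12,81) = 3·81 = 243
m[16] = 2·max(14,162) = 2·162 = 324
m[17] = 2·max(15,243) = 2·243 = 486
m[18] = 3·max(15,243) = 3·243 = 729
m[19] = 2·max(17,486) = 2·486 = 972
m[20] = 2·max(18,729) = 2·729 = 1458
m[21] = 3·max(18,729) = 3·729 = 2187
m[22] = 2·max(20,1458) = 2·1458 = 2916
One optimal split: 3 + 3 + 3 + 3 + 3 + 3 + 2 + 2; product 3·3·3·3·3·3·2·2 = 2916.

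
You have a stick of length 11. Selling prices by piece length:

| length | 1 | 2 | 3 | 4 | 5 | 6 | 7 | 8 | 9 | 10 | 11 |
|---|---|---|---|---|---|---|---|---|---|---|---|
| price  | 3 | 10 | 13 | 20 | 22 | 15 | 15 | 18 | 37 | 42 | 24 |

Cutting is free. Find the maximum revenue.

Let best[k] be the best obtainable value from length k. For each k, try every first piece i and keep the best of price[i] + best[k−i].
best[1] = 3
best[2] = max(3+3, 10+0) = 10
best[3] = max(3+10, 10+3, 13+0) = 13
best[4] = max(3+13, 10+10, 13+3, 20+0) = 20
best[5] = max(3+20, 10+13, 13+10, 20+3, 22+0) = 23
best[6] = max(3+23, 10+20, 13+13, 20+10, 22+3, 15+0) = 30
best[7] = max(3+30, 10+23, 13+20, …, 15+3, 15+0) = 33
best[8] = max(3+33, 10+30, 13+23, …, 15+3, 18+0) = 40
best[9] = max(3+40, 10+33, 13+30, …, 18+3, 37+0) = 43
best[10] = max(3+43, 10+40, 13+33, …, 37+3, 42+0) = 50
best[11] = max(3+50, 10+43, 13+40, …, 42+3, 24+0) = 53
One optimal cutting: 2 + 2 + 2 + 2 + 2 + 1 → 10 + 10 + 10 + 10 + 10 + 3 = 53.

53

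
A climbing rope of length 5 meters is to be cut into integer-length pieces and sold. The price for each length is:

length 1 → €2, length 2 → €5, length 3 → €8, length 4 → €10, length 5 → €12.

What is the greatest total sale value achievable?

Let best[k] be the best obtainable value from length k. For each k, try every first piece i and keep the best of price[i] + best[k−i].
best[1] = 2
best[2] = max(2+2, 5+0) = 5
best[3] = max(2+5, 5+2, 8+0) = 8
best[4] = max(2+8, 5+5, 8+2, 10+0) = 10
best[5] = max(2+10, 5+8, 8+5, 10+2, 12+0) = 13
One optimal cutting: 3 + 2 → €8 + €5 = €13.

13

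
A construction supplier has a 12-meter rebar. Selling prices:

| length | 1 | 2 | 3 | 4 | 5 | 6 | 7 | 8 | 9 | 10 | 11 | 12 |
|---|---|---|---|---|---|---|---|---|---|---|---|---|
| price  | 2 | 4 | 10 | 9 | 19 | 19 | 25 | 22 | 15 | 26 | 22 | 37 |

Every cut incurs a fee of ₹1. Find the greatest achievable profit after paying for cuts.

43

Consider every possible first cut. v[k] is the best of p[i]+v[k−i] over all sellable i≤k, charging 1 whenever i<k.
v[1] = 2
v[2] = max(2+2-1, 4+0) = 4
v[3] = max(2+4-1, 4+2-1, 10+0) = 10
v[4] = max(2+10-1, 4+4-1, 10+2-1, 9+0) = 11
v[5] = max(2+11-1, 4+10-1, 10+4-1, 9+2-1, 19+0) = 19
v[6] = max(2+19-1, 4+11-1, 10+10-1, 9+4-1, 19+2-1, 19+0) = 20
v[7] = max(2+20-1, 4+19-1, 10+11-1, …, 19+2-1, 25+0) = 25
v[8] = max(2+25-1, 4+20-1, 10+19-1, …, 25+2-1, 22+0) = 28
v[9] = max(2+28-1, 4+25-1, 10+20-1, …, 22+2-1, 15+0) = 29
v[10] = max(2+29-1, 4+28-1, 10+25-1, …, 15+2-1, 26+0) = 37
v[11] = max(2+37-1, 4+29-1, 10+28-1, …, 26+2-1, 22+0) = 38
v[12] = max(2+38-1, 4+37-1, 10+29-1, …, 22+2-1, 37+0) = 43
One optimal plan: pieces 7 + 5 (1 cut) → ₹44 − ₹1 = ₹43.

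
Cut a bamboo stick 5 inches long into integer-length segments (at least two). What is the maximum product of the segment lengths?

6

Let m[k] be the best product for length k (with at least one cut). For each first piece i, the rest contributes max(k−i, m[k−i]).
m[2] = 1*max(1,0) = 1*1 = 1
m[3] = 1*max(2,1) = 1*2 = 2
m[4] = 2*max(2,1) = 2*2 = 4
m[5] = 2*max(3,2) = 2*3 = 6
One optimal split: 3 + 2; product 3*2 = 6.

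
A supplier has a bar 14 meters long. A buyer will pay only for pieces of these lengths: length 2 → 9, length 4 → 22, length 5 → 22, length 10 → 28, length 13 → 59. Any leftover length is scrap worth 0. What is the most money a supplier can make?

Consider every possible first cut. f[k] is the best of p[i]+f[k−i] over all sellable i≤k.
f[1] = 0
f[2] = 9
f[3] = 9
f[4] = max(9+9, 22+0) = 22
f[5] = max(9+9, 22+0, 22+0) = 22
f[6] = max(9+22, 22+9, 22+0) = 31
f[7] = max(9+22, 22+9, 22+9) = 31
f[8] = max(9+31, 22+22, 22+9) = 44
f[9] = max(9+31, 22+22, 22+22) = 44
f[10] = max(9+44, 22+31, 22+22, 28+0) = 53
f[11] = max(9+44, 22+31, 22+31, 28+0) = 53
f[12] = max(9+53, 22+44, 22+31, 28+9) = 66
f[13] = max(9+53, 22+44, 22+44, 28+9, 59+0) = 66
f[14] = max(9+66, 22+53, 22+44, 28+22, 59+0) = 75
One optimal cutting: 4 + 4 + 4 + 2 → 75.

75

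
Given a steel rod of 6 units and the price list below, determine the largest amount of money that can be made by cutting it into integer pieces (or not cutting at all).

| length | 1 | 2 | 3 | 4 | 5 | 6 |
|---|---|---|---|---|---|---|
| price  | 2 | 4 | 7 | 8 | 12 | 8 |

Let R[k] be the best obtainable value from length k. For each k, try every first piece i and keep the best of price[i] + R[k−i].
R[1] = 2
R[2] = max(2+2, 4+0) = 4
R[3] = max(2+4, 4+2, 7+0) = 7
R[4] = max(2+7, 4+4, 7+2, 8+0) = 9
R[5] = max(2+9, 4+7, 7+4, 8+2, 12+0) = 12
R[6] = max(2+12, 4+9, 7+7, 8+4, 12+2, 8+0) = 14
One optimal cutting: 5 + 1 → $12 + $2 = $14.

14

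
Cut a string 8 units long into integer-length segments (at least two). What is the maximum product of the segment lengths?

18

Let P[k] be the best product for length k (with at least one cut). For each first piece i, the rest contributes max(k−i, P[k−i]).
P[2] = 1*max(1,0) = 1*1 = 1
P[3] = 1*max(2,1) = 1*2 = 2
P[4] = 2*max(2,1) = 2*2 = 4
P[5] = 2*max(3,2) = 2*3 = 6
P[6] = 3*max(3,2) = 3*3 = 9
P[7] = 2*max(5,6) = 2*6 = 12
P[8] = 2*max(6,9) = 2*9 = 18
One optimal split: 3 + 3 + 2; product 3*3*2 = 18.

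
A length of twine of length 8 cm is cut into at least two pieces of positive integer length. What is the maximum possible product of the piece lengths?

Let f[k] be the best product for length k (with at least one cut). For each first piece i, the rest contributes max(k−i, f[k−i]).
f[2] = 1·max(1,0) = 1·1 = 1
f[3] = max(1·2, 2·1) = 2
f[4] = max(1·3, 2·2, 3·1) = 4
f[5] = max(1·4, 2·3, 3·2, 4·1) = 6
f[6] = max(1·6, 2·4, 3·3, 4·2, 5·1) = 9
f[7] = max(1·9, 2·6, 3·4, 4·3, 5·2, 6·1) = 12
f[8] = max(1·12, 2·9, 3·6, …, 6·2, 7·1) = 18
One optimal split: 3 + 3 + 2; product 3·3·2 = 18.

18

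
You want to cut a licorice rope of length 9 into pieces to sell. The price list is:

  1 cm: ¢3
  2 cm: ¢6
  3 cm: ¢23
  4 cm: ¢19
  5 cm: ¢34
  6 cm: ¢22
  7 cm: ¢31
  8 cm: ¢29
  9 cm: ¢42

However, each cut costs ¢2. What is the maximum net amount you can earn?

Build r[k] bottom-up: r[k] = max over allowed piece i of (p[i] + r[k−i]) − 2 per cut.
r[1] = 3
r[2] = max(3+3-2, 6+0) = 6
r[3] = max(3+6-2, 6+3-2, 23+0) = 23
r[4] = max(3+23-2, 6+6-2, 23+3-2, 19+0) = 24
r[5] = max(3+24-2, 6+23-2, 23+6-2, 19+3-2, 34+0) = 34
r[6] = max(3+34-2, 6+24-2, 23+23-2, 19+6-2, 34+3-2, 22+0) = 44
r[7] = max(3+44-2, 6+34-2, 23+24-2, …, 22+3-2, 31+0) = 45
r[8] = max(3+45-2, 6+44-2, 23+34-2, …, 31+3-2, 29+0) = 55
r[9] = max(3+55-2, 6+45-2, 23+44-2, …, 29+3-2, 42+0) = 65
One optimal plan: pieces 3 + 3 + 3 (2 cuts) → ¢69 − ¢4 = ¢65.

65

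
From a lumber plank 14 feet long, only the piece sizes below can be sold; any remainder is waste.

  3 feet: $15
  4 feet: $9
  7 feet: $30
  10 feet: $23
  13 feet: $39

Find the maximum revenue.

60

Build f[k] bottom-up: f[k] = max over allowed piece i of (p[i] + f[k−i]).
f[1] = 0
f[2] = 0
f[3] = 15
f[4] = max(15+0, 9+0) = 15
f[5] = max(15+0, 9+0) = 15
f[6] = max(15+15, 9+0) = 30
f[7] = max(15+15, 9+15, 30+0) = 30
f[8] = max(15+15, 9+15, 30+0) = 30
f[9] = max(15+30, 9+15, 30+0) = 45
f[10] = max(15+30, 9+30, 30+15, 23+0) = 45
f[11] = max(15+30, 9+30, 30+15, 23+0) = 45
f[12] = max(15+45, 9+30, 30+15, 23+0) = 60
f[13] = max(15+45, 9+45, 30+30, 23+15, 39+0) = 60
f[14] = max(15+45, 9+45, 30+30, 23+15, 39+0) = 60
One optimal cutting: pieces 3 + 3 + 3 + 3 with 2 feet of scrap → $60.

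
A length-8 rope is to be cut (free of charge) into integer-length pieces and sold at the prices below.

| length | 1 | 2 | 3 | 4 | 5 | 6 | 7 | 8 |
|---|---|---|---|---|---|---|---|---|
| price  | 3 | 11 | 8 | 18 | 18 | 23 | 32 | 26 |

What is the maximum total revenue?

44

Build r[k] bottom-up: r[k] = max over allowed piece i of (p[i] + r[k−i]).
r[1] = 3
r[2] = 11
r[3] = 14  (first piece 1, then r[2]=11)
r[4] = 22  (first piece 2, then r[2]=11)
r[5] = 25  (first piece 1, then r[4]=22)
r[6] = 33  (first piece 2, then r[4]=22)
r[7] = 36  (first piece 1, then r[6]=33)
r[8] = 44  (first piece 2, then r[6]=33)
One optimal cutting: 2 + 2 + 2 + 2 → 11 + 11 + 11 + 11 = 44.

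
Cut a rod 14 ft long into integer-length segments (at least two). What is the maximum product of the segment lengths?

162

Fill f[k] for k=2..14: at each k try every first piece i and multiply by the better of (k−i) uncut or f[k−i].
Small cases: f[2]=1, f[3]=2, f[4]=4, f[5]=6, f[6]=9, f[7]=12.
f[8] = 2*max(6,9) = 2*9 = 18
f[9] = 3*max(6,9) = 3*9 = 27
f[10] = 2*max(8,18) = 2*18 = 36
f[11] = 2*max(9,27) = 2*27 = 54
f[12] = 3*max(9,27) = 3*27 = 81
f[13] = 2*max(11,54) = 2*54 = 108
f[14] = 2*max(12,81) = 2*81 = 162
One optimal split: 3 + 3 + 3 + 3 + 2; product 3*3*3*3*2 = 162.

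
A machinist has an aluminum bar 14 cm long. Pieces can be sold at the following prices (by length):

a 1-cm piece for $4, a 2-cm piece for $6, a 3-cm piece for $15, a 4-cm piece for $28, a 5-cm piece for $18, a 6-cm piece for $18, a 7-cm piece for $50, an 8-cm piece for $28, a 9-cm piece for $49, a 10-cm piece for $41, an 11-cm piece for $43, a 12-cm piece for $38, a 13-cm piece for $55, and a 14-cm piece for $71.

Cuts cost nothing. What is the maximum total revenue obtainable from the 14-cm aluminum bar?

Build R[k] bottom-up: R[k] = max over allowed piece i of (p[i] + R[k−i]).
R[1] = 4
R[2] = 8  (first piece 1, then R[1]=4)
R[3] = 15
R[4] = 28
R[5] = 32  (first piece 1, then R[4]=28)
R[6] = 36  (first piece 1, then R[5]=32)
R[7] = 50
R[8] = 56  (first piece 4, then R[4]=28)
R[9] = 60  (first piece 1, then R[8]=56)
R[10] = 65  (first piece 3, then R[7]=50)
R[11] = 78  (first piece 4, then R[7]=50)
R[12] = 84  (first piece 4, then R[8]=56)
R[13] = 88  (first piece 1, then R[12]=84)
R[14] = 100  (first piece 7, then R[7]=50)
One optimal cutting: 7 + 7 → $50 + $50 = $100.

100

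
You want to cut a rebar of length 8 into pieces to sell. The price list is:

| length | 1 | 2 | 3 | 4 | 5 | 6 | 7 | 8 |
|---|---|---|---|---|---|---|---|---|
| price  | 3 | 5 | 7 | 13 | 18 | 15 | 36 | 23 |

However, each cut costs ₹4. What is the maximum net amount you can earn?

35

Build v[k] bottom-up: v[k] = max over allowed piece i of (p[i] + v[k−i]) − 4 per cut.
v[1] = 3
v[2] = 5
v[3] = 7
v[4] = 13
v[5] = 18
v[6] = 17  (first piece 1, then v[5]=18)
v[7] = 36
v[8] = 35  (first piece 1, then v[7]=36)
One optimal plan: pieces 7 + 1 (1 cut) → ₹39 − ₹4 = ₹35.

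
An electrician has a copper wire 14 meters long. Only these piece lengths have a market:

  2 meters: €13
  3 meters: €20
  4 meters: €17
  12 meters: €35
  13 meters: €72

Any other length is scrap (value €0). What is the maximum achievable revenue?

Build best[k] bottom-up: best[k] = max over allowed piece i of (p[i] + best[k−i]).
best[1] = 0
best[2] = 13
best[3] = 20
best[4] = 26  (first piece 2, then best[2]=13)
best[5] = 33  (first piece 2, then best[3]=20)
best[6] = 40  (first piece 3, then best[3]=20)
best[7] = 46  (first piece 2, then best[5]=33)
best[8] = 53  (first piece 2, then best[6]=40)
best[9] = 60  (first piece 3, then best[6]=40)
best[10] = 66  (first piece 2, then best[8]=53)
best[11] = 73  (first piece 2, then best[9]=60)
best[12] = 80  (first piece 3, then best[9]=60)
best[13] = 86  (first piece 2, then best[11]=73)
best[14] = 93  (first piece 2, then best[12]=80)
One optimal cutting: 3 + 3 + 3 + 3 + 2 → €93.

93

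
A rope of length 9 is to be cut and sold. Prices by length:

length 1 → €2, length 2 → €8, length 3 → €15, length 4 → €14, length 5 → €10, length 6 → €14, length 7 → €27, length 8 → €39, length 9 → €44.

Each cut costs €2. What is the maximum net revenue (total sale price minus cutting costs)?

44

Let r[k] be the best obtainable value from length k. For each k, try every first piece i and keep the best of price[i] + r[k−i] minus the 2 cut fee when i<k.
r[1] = 2
r[2] = max(2+2-2, 8+0) = 8
r[3] = max(2+8-2, 8+2-2, 15+0) = 15
r[4] = max(2+15-2, 8+8-2, 15+2-2, 14+0) = 15
r[5] = max(2+15-2, 8+15-2, 15+8-2, 14+2-2, 10+0) = 21
r[6] = max(2+21-2, 8+15-2, 15+15-2, 14+8-2, 10+2-2, 14+0) = 28
r[7] = max(2+28-2, 8+21-2, 15+15-2, …, 14+2-2, 27+0) = 28
r[8] = max(2+28-2, 8+28-2, 15+21-2, …, 27+2-2, 39+0) = 39
r[9] = max(2+39-2, 8+28-2, 15+28-2, …, 39+2-2, 44+0) = 44
Best is to make no cuts and sell whole for €44.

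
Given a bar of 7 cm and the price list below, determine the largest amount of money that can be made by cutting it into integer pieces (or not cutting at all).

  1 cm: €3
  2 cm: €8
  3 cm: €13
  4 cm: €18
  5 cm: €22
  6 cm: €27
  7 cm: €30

31

Consider every possible first cut. v[k] is the best of p[i]+v[k−i] over all sellable i≤k.
v[1] = 3
v[2] = 8
v[3] = 13
v[4] = 18
v[5] = 22
v[6] = 27
v[7] = 31  (first piece 3, then v[4]=18)
One optimal cutting: 4 + 3 → €18 + €13 = €31.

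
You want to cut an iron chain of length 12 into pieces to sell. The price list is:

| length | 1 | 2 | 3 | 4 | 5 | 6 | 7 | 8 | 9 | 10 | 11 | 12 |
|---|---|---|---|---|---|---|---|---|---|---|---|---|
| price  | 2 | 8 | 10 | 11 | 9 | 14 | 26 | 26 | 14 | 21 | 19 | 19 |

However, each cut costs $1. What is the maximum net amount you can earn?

Consider every possible first cut. v[k] is the best of p[i]+v[k−i] over all sellable i≤k, charging 1 whenever i<k.
v[1] = 2
v[2] = 8
v[3] = 10
v[4] = 15  (first piece 2, then v[2]=8)
v[5] = 17  (first piece 2, then v[3]=10)
v[6] = 22  (first piece 2, then v[4]=15)
v[7] = 26
v[8] = 29  (first piece 2, then v[6]=22)
v[9] = 33  (first piece 2, then v[7]=26)
v[10] = 36  (first piece 2, then v[8]=29)
v[11] = 40  (first piece 2, then v[9]=33)
v[12] = 43  (first piece 2, then v[10]=36)
One optimal plan: pieces 2 + 2 + 2 + 2 + 2 + 2 (5 cuts) → $48 − $5 = $43.

43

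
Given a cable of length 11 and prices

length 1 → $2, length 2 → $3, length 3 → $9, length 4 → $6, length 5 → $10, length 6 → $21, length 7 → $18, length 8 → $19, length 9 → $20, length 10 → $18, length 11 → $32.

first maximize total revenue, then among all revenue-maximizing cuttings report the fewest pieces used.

Consider every possible first cut. r[k] is the best of p[i]+r[k−i] over all sellable i≤k.
r[1] = 2
r[2] = max(2+2, 3+0) = 4
r[3] = max(2+4, 3+2, 9+0) = 9
r[4] = max(2+9, 3+4, 9+2, 6+0) = 11
r[5] = max(2+11, 3+9, 9+4, 6+2, 10+0) = 13
r[6] = max(2+13, 3+11, 9+9, 6+4, 10+2, 21+0) = 21
r[7] = max(2+21, 3+13, 9+11, …, 21+2, 18+0) = 23
r[8] = max(2+23, 3+21, 9+13, …, 18+2, 19+0) = 25
r[9] = max(2+25, 3+23, 9+21, …, 19+2, 20+0) = 30
r[10] = max(2+30, 3+25, 9+23, …, 20+2, 18+0) = 32
r[11] = max(2+32, 3+30, 9+25, …, 18+2, 32+0) = 34
Maximum revenue is $34.
Now minimize piece count subject to staying optimal: for each k, pieces[k] = 1 + min over i with p[i]+r[k−i]=r[k] of pieces[k−i].
pieces[8] = 3
pieces[9] = 2
pieces[10] = 3
pieces[11] = 4

4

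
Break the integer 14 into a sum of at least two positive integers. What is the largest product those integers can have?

Fill g[k] for k=2..14: at each k try every first piece i and multiply by the better of (k−i) uncut or g[k−i].
Small cases: g[2]=1, g[3]=2, g[4]=4, g[5]=6, g[6]=9, g[7]=12, g[8]=18, g[9]=27.
g[10] = 2×max(8,18) = 2×18 = 36
g[11] = 2×max(9,27) = 2×27 = 54
g[12] = 3×max(9,27) = 3×27 = 81
g[13] = 2×max(11,54) = 2×54 = 108
g[14] = 2×max(12,81) = 2×81 = 162
One optimal split: 3 + 3 + 3 + 3 + 2; product 3×3×3×3×2 = 162.

162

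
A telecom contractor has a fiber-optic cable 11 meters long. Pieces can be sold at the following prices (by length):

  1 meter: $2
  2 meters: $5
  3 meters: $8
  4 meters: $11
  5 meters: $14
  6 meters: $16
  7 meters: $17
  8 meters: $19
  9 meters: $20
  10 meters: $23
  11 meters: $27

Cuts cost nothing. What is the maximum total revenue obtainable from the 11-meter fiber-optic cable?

30

Let r[k] be the best obtainable value from length k. For each k, try every first piece i and keep the best of price[i] + r[k−i].
r[1] = 2
r[2] = max(2+2, 5+0) = 5
r[3] = max(2+5, 5+2, 8+0) = 8
r[4] = max(2+8, 5+5, 8+2, 11+0) = 11
r[5] = max(2+11, 5+8, 8+5, 11+2, 14+0) = 14
r[6] = max(2+14, 5+11, 8+8, 11+5, 14+2, 16+0) = 16
r[7] = max(2+16, 5+14, 8+11, …, 16+2, 17+0) = 19
r[8] = max(2+19, 5+16, 8+14, …, 17+2, 19+0) = 22
r[9] = max(2+22, 5+19, 8+16, …, 19+2, 20+0) = 25
r[10] = max(2+25, 5+22, 8+19, …, 20+2, 23+0) = 28
r[11] = max(2+28, 5+25, 8+22, …, 23+2, 27+0) = 30
One optimal cutting: 5 + 5 + 1 → $14 + $14 + $2 = $30.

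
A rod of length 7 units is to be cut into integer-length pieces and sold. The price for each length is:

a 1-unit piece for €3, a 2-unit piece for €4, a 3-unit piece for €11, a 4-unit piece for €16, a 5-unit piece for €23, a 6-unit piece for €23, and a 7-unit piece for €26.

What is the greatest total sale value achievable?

Let best[k] be the best obtainable value from length k. For each k, try every first piece i and keep the best of price[i] + best[k−i].
best[1] = 3
best[2] = max(3+3, 4+0) = 6
best[3] = max(3+6, 4+3, 11+0) = 11
best[4] = max(3+11, 4+6, 11+3, 16+0) = 16
best[5] = max(3+16, 4+11, 11+6, 16+3, 23+0) = 23
best[6] = max(3+23, 4+16, 11+11, 16+6, 23+3, 23+0) = 26
best[7] = max(3+26, 4+23, 11+16, …, 23+3, 26+0) = 29
One optimal cutting: 5 + 1 + 1 → €23 + €3 + €3 = €29.

29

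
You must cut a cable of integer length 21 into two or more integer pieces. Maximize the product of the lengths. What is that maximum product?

2187

Fill prod[k] for k=2..21: at each k try every first piece i and multiply by the better of (k−i) uncut or prod[k−i].
prod[2] = 1×max(1,0) = 1×1 = 1
prod[3] = max(1×2, 2×1) = 2
prod[4] = max(1×3, 2×2, 3×1) = 4
prod[5] = max(1×4, 2×3, 3×2, 4×1) = 6
prod[6] = max(1×6, 2×4, 3×3, 4×2, 5×1) = 9
prod[7] = max(1×9, 2×6, 3×4, 4×3, 5×2, 6×1) = 12
prod[8] = max(1×12, 2×9, 3×6, …, 6×2, 7×1) = 18
prod[9] = max(1×18, 2×12, 3×9, …, 7×2, 8×1) = 27
prod[10] = max(1×27, 2×18, 3×12, …, 8×2, 9×1) = 36
prod[11] = max(1×36, 2×27, 3×18, …, 9×2, 10×1) = 54
prod[12] = max(1×54, 2×36, 3×27, …, 10×2, 11×1) = 81
prod[13] = max(1×81, 2×54, 3×36, …, 11×2, 12×1) = 108
prod[14] = max(1×108, 2×81, 3×54, …, 12×2, 13×1) = 162
prod[15] = max(1×162, 2×108, 3×81, …, 13×2, 14×1) = 243
prod[16] = max(1×243, 2×162, 3×108, …, 14×2, 15×1) = 324
prod[17] = max(1×324, 2×243, 3×162, …, 15×2, 16×1) = 486
prod[18] = max(1×486, 2×324, 3×243, …, 16×2, 17×1) = 729
prod[19] = max(1×729, 2×486, 3×324, …, 17×2, 18×1) = 972
prod[20] = max(1×972, 2×729, 3×486, …, 18×2, 19×1) = 1458
prod[21] = max(1×1458, 2×972, 3×729, …, 19×2, 20×1) = 2187
One optimal split: 3 + 3 + 3 + 3 + 3 + 3 + 3; product 3×3×3×3×3×3×3 = 2187.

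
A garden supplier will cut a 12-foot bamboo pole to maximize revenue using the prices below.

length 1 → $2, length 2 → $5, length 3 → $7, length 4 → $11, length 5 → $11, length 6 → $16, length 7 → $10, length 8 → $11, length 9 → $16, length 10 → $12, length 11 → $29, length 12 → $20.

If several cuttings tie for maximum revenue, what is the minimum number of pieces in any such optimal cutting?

3

Consider every possible first cut. r[k] is the best of p[i]+r[k−i] over all sellable i≤k.
r[1] = 2
r[2] = max(2+2, 5+0) = 5
r[3] = max(2+5, 5+2, 7+0) = 7
r[4] = max(2+7, 5+5, 7+2, 11+0) = 11
r[5] = max(2+11, 5+7, 7+5, 11+2, 11+0) = 13
r[6] = max(2+13, 5+11, 7+7, 11+5, 11+2, 16+0) = 16
r[7] = max(2+16, 5+13, 7+11, …, 16+2, 10+0) = 18
r[8] = max(2+18, 5+16, 7+13, …, 10+2, 11+0) = 22
r[9] = max(2+22, 5+18, 7+16, …, 11+2, 16+0) = 24
r[10] = max(2+24, 5+22, 7+18, …, 16+2, 12+0) = 27
r[11] = max(2+27, 5+24, 7+22, …, 12+2, 29+0) = 29
r[12] = max(2+29, 5+27, 7+24, …, 29+2, 20+0) = 33
Maximum revenue is $33.
Now minimize piece count subject to staying optimal: for each k, pieces[k] = 1 + min over i with p[i]+r[k−i]=r[k] of pieces[k−i].
pieces[9] = 3
pieces[10] = 2
pieces[11] = 1
pieces[12] = 3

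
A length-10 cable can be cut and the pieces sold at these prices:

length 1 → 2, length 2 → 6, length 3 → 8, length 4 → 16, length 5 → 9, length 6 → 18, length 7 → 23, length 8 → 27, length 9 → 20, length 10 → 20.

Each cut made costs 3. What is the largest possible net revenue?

32

Build r[k] bottom-up: r[k] = max over allowed piece i of (p[i] + r[k−i]) − 3 per cut.
r[1] = 2
r[2] = 6
r[3] = 8
r[4] = 16
r[5] = 15  (first piece 1, then r[4]=16)
r[6] = 19  (first piece 2, then r[4]=16)
r[7] = 23
r[8] = 29  (first piece 4, then r[4]=16)
r[9] = 28  (first piece 1, then r[8]=29)
r[10] = 32  (first piece 2, then r[8]=29)
One optimal plan: pieces 4 + 4 + 2 (2 cuts) → 38 − 6 = 32.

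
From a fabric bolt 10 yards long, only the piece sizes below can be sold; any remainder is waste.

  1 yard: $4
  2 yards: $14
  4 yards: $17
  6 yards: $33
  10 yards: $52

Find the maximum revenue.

70

Build r[k] bottom-up: r[k] = max over allowed piece i of (p[i] + r[k−i]).
r[1] = 4
r[2] = max(4+4, 14+0) = 14
r[3] = max(4+14, 14+4) = 18
r[4] = max(4+18, 14+14, 17+0) = 28
r[5] = max(4+28, 14+18, 17+4) = 32
r[6] = max(4+32, 14+28, 17+14, 33+0) = 42
r[7] = max(4+42, 14+32, 17+18, 33+4) = 46
r[8] = max(4+46, 14+42, 17+28, 33+14) = 56
r[9] = max(4+56, 14+46, 17+32, 33+18) = 60
r[10] = max(4+60, 14+56, 17+42, 33+28, 52+0) = 70
One optimal cutting: 2 + 2 + 2 + 2 + 2 → $70.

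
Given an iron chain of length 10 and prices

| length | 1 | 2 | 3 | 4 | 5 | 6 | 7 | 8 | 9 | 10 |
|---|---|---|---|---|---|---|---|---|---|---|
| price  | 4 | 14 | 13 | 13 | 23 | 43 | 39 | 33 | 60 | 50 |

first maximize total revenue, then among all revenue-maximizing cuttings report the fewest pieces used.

Let r[k] be the best obtainable value from length k. For each k, try every first piece i and keep the best of price[i] + r[k−i].
r[1] = 4
r[2] = max(4+4, 14+0) = 14
r[3] = max(4+14, 14+4, 13+0) = 18
r[4] = max(4+18, 14+14, 13+4, 13+0) = 28
r[5] = max(4+28, 14+18, 13+14, 13+4, 23+0) = 32
r[6] = max(4+32, 14+28, 13+18, 13+14, 23+4, 43+0) = 43
r[7] = max(4+43, 14+32, 13+28, …, 43+4, 39+0) = 47
r[8] = max(4+47, 14+43, 13+32, …, 39+4, 33+0) = 57
r[9] = max(4+57, 14+47, 13+43, …, 33+4, 60+0) = 61
r[10] = max(4+61, 14+57, 13+47, …, 60+4, 50+0) = 71
Maximum revenue is $71.
Now minimize piece count subject to staying optimal: for each k, pieces[k] = 1 + min over i with p[i]+r[k−i]=r[k] of pieces[k−i].
pieces[7] = 2
pieces[8] = 2
pieces[9] = 3
pieces[10] = 3

3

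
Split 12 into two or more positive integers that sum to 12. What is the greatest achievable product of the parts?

Fill g[k] for k=2..12: at each k try every first piece i and multiply by the better of (k−i) uncut or g[k−i].
Small cases: g[2]=1, g[3]=2, g[4]=4, g[5]=6.
g[6] = 3·max(3,2) = 3·3 = 9
g[7] = 2·max(5,6) = 2·6 = 12
g[8] = 2·max(6,9) = 2·9 = 18
g[9] = 3·max(6,9) = 3·9 = 27
g[10] = 2·max(8,18) = 2·18 = 36
g[11] = 2·max(9,27) = 2·27 = 54
g[12] = 3·max(9,27) = 3·27 = 81
One optimal split: 3 + 3 + 3 + 3; product 3·3·3·3 = 81.

81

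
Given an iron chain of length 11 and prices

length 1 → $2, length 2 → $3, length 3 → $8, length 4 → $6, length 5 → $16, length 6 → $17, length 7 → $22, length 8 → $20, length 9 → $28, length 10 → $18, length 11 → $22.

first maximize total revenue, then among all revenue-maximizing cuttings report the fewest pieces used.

3

Let r[k] be the best obtainable value from length k. For each k, try every first piece i and keep the best of price[i] + r[k−i].
r[1] = 2
r[2] = 4  (first piece 1, then r[1]=2)
r[3] = 8
r[4] = 10  (first piece 1, then r[3]=8)
r[5] = 16
r[6] = 18  (first piece 1, then r[5]=16)
r[7] = 22
r[8] = 24  (first piece 1, then r[7]=22)
r[9] = 28
r[10] = 32  (first piece 5, then r[5]=16)
r[11] = 34  (first piece 1, then r[10]=32)
Maximum revenue is $34.
Now minimize piece count subject to staying optimal: for each k, pieces[k] = 1 + min over i with p[i]+r[k−i]=r[k] of pieces[k−i].
pieces[8] = 2
pieces[9] = 1
pieces[10] = 2
pieces[11] = 3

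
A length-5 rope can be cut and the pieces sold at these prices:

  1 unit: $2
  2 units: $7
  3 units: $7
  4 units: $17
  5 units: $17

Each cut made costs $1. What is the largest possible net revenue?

Let net[k] be the best obtainable value from length k. For each k, try every first piece i and keep the best of price[i] + net[k−i] minus the 1 cut fee when i<k.
net[1] = 2
net[2] = max(2+2-1, 7+0) = 7
net[3] = max(2+7-1, 7+2-1, 7+0) = 8
net[4] = max(2+8-1, 7+7-1, 7+2-1, 17+0) = 17
net[5] = max(2+17-1, 7+8-1, 7+7-1, 17+2-1, 17+0) = 18
One optimal plan: pieces 4 + 1 (1 cut) → $19 − $1 = $18.

18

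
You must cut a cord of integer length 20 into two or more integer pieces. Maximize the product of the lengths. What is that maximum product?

Let g[k] be the best product for length k (with at least one cut). For each first piece i, the rest contributes max(k−i, g[k−i]).
g[2] = 1×max(1,0) = 1×1 = 1
g[3] = 1×max(2,1) = 1×2 = 2
g[4] = 2×max(2,1) = 2×2 = 4
g[5] = 2×max(3,2) = 2×3 = 6
g[6] = 3×max(3,2) = 3×3 = 9
g[7] = 2×max(5,6) = 2×6 = 12
g[8] = 2×max(6,9) = 2×9 = 18
g[9] = 3×max(6,9) = 3×9 = 27
g[10] = 2×max(8,18) = 2×18 = 36
g[11] = 2×max(9,27) = 2×27 = 54
g[12] = 3×max(9,27) = 3×27 = 81
g[13] = 2×max(11,54) = 2×54 = 108
g[14] = 2×max(12,81) = 2×81 = 162
g[15] = 3×max(12,81) = 3×81 = 243
g[16] = 2×max(14,162) = 2×162 = 324
g[17] = 2×max(15,243) = 2×243 = 486
g[18] = 3×max(15,243) = 3×243 = 729
g[19] = 2×max(17,486) = 2×486 = 972
g[20] = 2×max(18,729) = 2×729 = 1458
One optimal split: 3 + 3 + 3 + 3 + 3 + 3 + 2; product 3×3×3×3×3×3×2 = 1458.

1458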